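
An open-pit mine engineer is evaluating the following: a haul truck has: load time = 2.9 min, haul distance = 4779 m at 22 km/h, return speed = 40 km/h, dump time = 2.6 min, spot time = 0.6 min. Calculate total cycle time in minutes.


Convert haul speed to m/min: 22 * 1000/60 = 366.6666667 m/min
Haul time = 4779 / 366.6666667 = 13.03363636 min
Convert return speed to m/min: 40 * 1000/60 = 666.6666667 m/min
Return time = 4779 / 666.6666667 = 7.1685 min
Total cycle time:
= 2.9 + 13.03363636 + 2.6 + 7.1685 + 0.6
= 26.3021 min

26.3021 min


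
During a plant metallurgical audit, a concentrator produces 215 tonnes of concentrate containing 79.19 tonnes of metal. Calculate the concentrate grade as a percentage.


Grade = (metal in concentrate / concentrate mass) * 100
= (79.19 / 215) * 100
= 0.3683255814 * 100
= 36.8326%

36.8326%


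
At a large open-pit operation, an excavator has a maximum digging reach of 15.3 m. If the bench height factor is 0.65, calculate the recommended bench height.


Bench height = reach * factor
= 15.3 * 0.65
= 9.945 m

9.945 m


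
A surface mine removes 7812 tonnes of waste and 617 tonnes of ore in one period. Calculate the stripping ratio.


Stripping ratio = waste tonnage / ore tonnage
= 7812 / 617
= 12.6613

12.6613


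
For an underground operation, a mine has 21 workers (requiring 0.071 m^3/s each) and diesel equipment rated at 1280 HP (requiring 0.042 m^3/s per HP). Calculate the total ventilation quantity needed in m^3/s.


55.251 m^3/s

Airflow for workers:
Q_people = 21 * 0.071 = 1.491 m^3/s
Airflow for diesel equipment:
Q_diesel = 1280 * 0.042 = 53.76 m^3/s
Total ventilation:
Q_total = 1.491 + 53.76
= 55.251 m^3/s


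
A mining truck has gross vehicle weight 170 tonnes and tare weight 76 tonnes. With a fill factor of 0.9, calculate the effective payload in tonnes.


Maximum payload = gross - tare
= 170 - 76 = 94 tonnes
Effective payload = max payload * fill factor
= 94 * 0.9
= 84.6 tonnes

84.6 tonnes


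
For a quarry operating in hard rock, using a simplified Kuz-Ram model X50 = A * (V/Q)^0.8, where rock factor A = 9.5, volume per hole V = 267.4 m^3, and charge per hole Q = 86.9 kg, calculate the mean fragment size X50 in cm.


23.3473 cm

Compute V/Q:
V/Q = 267.4 / 86.9 = 3.077100115
Raise to the power 0.8:
(V/Q)^0.8 = 3.077100115^0.8 = 2.4576119
Multiply by A:
X50 = 9.5 * 2.4576119
= 23.3473 cm


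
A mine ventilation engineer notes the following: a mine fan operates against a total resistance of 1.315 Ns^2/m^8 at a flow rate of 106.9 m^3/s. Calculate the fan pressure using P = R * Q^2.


15027.3072 Pa

Compute Q^2:
Q^2 = 106.9^2 = 11427.61
Compute pressure:
P = R * Q^2 = 1.315 * 11427.61
= 15027.3072 Pa


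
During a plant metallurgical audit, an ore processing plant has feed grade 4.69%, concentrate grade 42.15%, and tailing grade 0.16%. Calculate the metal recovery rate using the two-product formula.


Using the two-product formula:
R = 100 * c * (f - t) / (f * (c - t))
Numerator = 100 * 42.15 * (4.69 - 0.16)
= 100 * 42.15 * 4.53
= 19093.95
Denominator = 4.69 * (42.15 - 0.16)
= 4.69 * 41.99
= 196.9331
R = 19093.95 / 196.9331
= 96.9565%

96.9565%


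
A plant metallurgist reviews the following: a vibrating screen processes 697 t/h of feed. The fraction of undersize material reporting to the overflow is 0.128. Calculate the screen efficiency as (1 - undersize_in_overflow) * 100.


Screen efficiency = (1 - fraction of undersize in overflow) * 100
= (1 - 0.128) * 100
= 0.872 * 100
= 87.2%

87.2%


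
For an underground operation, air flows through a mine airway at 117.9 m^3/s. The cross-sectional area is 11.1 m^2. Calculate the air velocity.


Velocity = flow rate / cross-sectional area
= 117.9 / 11.1
= 10.6216 m/s

10.6216 m/s


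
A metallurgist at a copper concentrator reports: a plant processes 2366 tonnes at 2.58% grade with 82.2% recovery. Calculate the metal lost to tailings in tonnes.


Total metal in feed:
= 2366 * 2.58 / 100 = 61.0428 tonnes
Metal recovered:
= 61.0428 * 82.2 / 100 = 50.1771816 tonnes
Metal lost to tailings:
= 61.0428 - 50.1771816
= 10.8656 tonnes

10.8656 tonnes


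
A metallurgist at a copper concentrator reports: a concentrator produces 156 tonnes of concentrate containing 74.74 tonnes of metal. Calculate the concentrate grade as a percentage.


47.9103%

Grade = (metal in concentrate / concentrate mass) * 100
= (74.74 / 156) * 100
= 0.4791025641 * 100
= 47.9103%


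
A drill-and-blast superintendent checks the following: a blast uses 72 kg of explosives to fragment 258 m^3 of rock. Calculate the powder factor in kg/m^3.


0.2791 kg/m^3

Powder factor = explosive mass / rock volume
= 72 / 258
= 0.2791 kg/m^3


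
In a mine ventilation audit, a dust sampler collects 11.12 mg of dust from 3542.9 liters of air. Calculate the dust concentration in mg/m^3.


3.1387 mg/m^3

Convert liters to m^3: 1 m^3 = 1000 L
Concentration = mass / volume * 1000
= 11.12 / 3542.9 * 1000
= 0.00313867171 * 1000
= 3.1387 mg/m^3


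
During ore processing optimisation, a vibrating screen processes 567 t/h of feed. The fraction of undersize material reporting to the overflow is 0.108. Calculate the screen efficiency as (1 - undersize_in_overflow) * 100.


Screen efficiency = (1 - fraction of undersize in overflow) * 100
= (1 - 0.108) * 100
= 0.892 * 100
= 89.2%

89.2%


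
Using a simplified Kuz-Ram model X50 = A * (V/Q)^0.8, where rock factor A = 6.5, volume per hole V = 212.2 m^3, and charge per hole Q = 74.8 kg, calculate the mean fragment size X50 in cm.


Compute V/Q:
V/Q = 212.2 / 74.8 = 2.836898396
Raise to the power 0.8:
(V/Q)^0.8 = 2.836898396^0.8 = 2.302899711
Multiply by A:
X50 = 6.5 * 2.302899711
= 14.9688 cm

14.9688 cm


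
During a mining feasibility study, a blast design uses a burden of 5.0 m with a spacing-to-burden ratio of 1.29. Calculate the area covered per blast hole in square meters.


32.25 m^2

First, find the spacing:
Spacing = burden * ratio = 5.0 * 1.29
= 6.45 m
Then, calculate the area:
Area = burden * spacing = 5.0 * 6.45
= 32.25 m^2


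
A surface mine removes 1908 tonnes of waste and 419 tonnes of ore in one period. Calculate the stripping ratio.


Stripping ratio = waste tonnage / ore tonnage
= 1908 / 419
= 4.5537

4.5537


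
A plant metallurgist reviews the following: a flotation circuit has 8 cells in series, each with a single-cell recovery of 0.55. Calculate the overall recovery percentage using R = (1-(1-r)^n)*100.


Complement of single-cell recovery:
1 - r = 1 - 0.55 = 0.45
Raise to power n:
(1 - r)^8 = 0.45^8 = 0.001681512539
Overall recovery:
R = (1 - 0.001681512539) * 100
= 99.8318%

99.8318%


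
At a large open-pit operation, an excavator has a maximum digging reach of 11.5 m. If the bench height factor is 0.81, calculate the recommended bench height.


9.315 m

Bench height = reach * factor
= 11.5 * 0.81
= 9.315 m


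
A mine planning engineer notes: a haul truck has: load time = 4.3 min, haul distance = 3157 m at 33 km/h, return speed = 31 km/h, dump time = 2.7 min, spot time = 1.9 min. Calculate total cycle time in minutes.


20.7503 min

Convert haul speed to m/min: 33 * 1000/60 = 550 m/min
Haul time = 3157 / 550 = 5.74 min
Convert return speed to m/min: 31 * 1000/60 = 516.6666667 m/min
Return time = 3157 / 516.6666667 = 6.110322581 min
Total cycle time:
= 4.3 + 5.74 + 2.7 + 6.110322581 + 1.9
= 20.7503 min


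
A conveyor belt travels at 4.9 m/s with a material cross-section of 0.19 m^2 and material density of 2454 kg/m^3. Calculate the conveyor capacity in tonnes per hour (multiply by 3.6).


8224.8264 t/h

Volumetric flow = speed * area
= 4.9 * 0.19 = 0.931 m^3/s
Mass flow = volumetric * density
= 0.931 * 2454 = 2284.674 kg/s
Convert to t/h: multiply by 3.6
Capacity = 2284.674 * 3.6
= 8224.8264 t/h


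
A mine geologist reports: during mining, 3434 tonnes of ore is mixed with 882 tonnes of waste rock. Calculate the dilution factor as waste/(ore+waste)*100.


Total material = ore + waste
= 3434 + 882 = 4316 tonnes
Dilution = waste / total * 100
= 882 / 4316 * 100
= 0.2043558851 * 100
= 20.4356%

20.4356%


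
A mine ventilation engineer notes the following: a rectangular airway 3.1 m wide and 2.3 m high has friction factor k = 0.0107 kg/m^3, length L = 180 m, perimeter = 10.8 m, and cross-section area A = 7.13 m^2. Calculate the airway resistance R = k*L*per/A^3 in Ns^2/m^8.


Compute the numerator:
k * L * per = 0.0107 * 180 * 10.8
= 20.8008
Compute the denominator:
A^3 = 7.13^3 = 362.467097
Resistance:
R = 20.8008 / 362.467097
= 0.0574 Ns^2/m^8

0.0574 Ns^2/m^8


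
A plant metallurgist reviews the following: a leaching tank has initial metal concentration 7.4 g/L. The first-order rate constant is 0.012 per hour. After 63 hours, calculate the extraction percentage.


Compute the exponent:
-k * t = -0.012 * 63 = -0.756
Remaining concentration:
C = 7.4 * exp(-0.756)
= 7.4 * 0.469540839
= 3.474602209 g/L
Extracted = 7.4 - 3.474602209 = 3.925397791 g/L
Extraction % = 3.925397791 / 7.4 * 100
= 53.0459%

53.0459%


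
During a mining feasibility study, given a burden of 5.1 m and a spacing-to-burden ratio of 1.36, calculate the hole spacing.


Spacing = burden * ratio
= 5.1 * 1.36
= 6.936 m

6.936 m


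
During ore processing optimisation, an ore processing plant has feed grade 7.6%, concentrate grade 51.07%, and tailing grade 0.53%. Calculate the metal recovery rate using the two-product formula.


Using the two-product formula:
R = 100 * c * (f - t) / (f * (c - t))
Numerator = 100 * 51.07 * (7.6 - 0.53)
= 100 * 51.07 * 7.07
= 36106.49
Denominator = 7.6 * (51.07 - 0.53)
= 7.6 * 50.54
= 384.104
R = 36106.49 / 384.104
= 94.0019%

94.0019%


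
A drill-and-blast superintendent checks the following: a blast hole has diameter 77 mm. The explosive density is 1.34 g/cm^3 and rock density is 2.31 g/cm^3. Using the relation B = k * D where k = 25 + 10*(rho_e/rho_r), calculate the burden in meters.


2.3717 m

First, compute k:
rho_e / rho_r = 1.34 / 2.31 = 0.5800865801
k = 25 + 10 * 0.5800865801 = 30.8008658
Then, compute burden:
B = k * D / 1000 = 30.8008658 * 77 / 1000
= 2371.666667 / 1000
= 2.3717 m


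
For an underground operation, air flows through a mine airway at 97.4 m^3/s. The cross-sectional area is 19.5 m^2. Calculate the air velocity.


Velocity = flow rate / cross-sectional area
= 97.4 / 19.5
= 4.9949 m/s

4.9949 m/s


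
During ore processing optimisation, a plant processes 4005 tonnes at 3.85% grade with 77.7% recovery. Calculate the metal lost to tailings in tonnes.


Total metal in feed:
= 4005 * 3.85 / 100 = 154.1925 tonnes
Metal recovered:
= 154.1925 * 77.7 / 100 = 119.8075725 tonnes
Metal lost to tailings:
= 154.1925 - 119.8075725
= 34.3849 tonnes

34.3849 tonnes


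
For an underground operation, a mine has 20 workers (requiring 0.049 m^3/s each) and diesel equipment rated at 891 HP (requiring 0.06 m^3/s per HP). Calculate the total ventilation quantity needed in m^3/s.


Airflow for workers:
Q_people = 20 * 0.049 = 0.98 m^3/s
Airflow for diesel equipment:
Q_diesel = 891 * 0.06 = 53.46 m^3/s
Total ventilation:
Q_total = 0.98 + 53.46
= 54.44 m^3/s

54.44 m^3/s


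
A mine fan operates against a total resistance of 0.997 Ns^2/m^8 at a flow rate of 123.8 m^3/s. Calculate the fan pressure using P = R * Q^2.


15280.4607 Pa

Compute Q^2:
Q^2 = 123.8^2 = 15326.44
Compute pressure:
P = R * Q^2 = 0.997 * 15326.44
= 15280.4607 Pa


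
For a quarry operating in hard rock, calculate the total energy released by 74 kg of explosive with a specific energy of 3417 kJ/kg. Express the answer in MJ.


Energy = mass * specific_energy / 1000
= 74 * 3417 / 1000
= 252858 / 1000
= 252.858 MJ

252.858 MJ


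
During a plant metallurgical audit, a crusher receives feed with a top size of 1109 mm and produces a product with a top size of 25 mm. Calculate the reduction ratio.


44.36

Reduction ratio = feed size / product size
= 1109 / 25
= 44.36


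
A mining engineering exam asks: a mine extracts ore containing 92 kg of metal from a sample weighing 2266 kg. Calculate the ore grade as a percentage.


4.06%

Ore grade = (metal mass / ore mass) * 100
= (92 / 2266) * 100
= 0.04060017652 * 100
= 4.06%


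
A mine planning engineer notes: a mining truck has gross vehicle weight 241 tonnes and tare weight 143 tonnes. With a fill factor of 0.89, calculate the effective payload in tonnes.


87.22 tonnes

Maximum payload = gross - tare
= 241 - 143 = 98 tonnes
Effective payload = max payload * fill factor
= 98 * 0.89
= 87.22 tonnes


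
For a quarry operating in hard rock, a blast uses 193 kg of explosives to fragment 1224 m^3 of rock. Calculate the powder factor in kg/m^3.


Powder factor = explosive mass / rock volume
= 193 / 1224
= 0.1577 kg/m^3

0.1577 kg/m^3


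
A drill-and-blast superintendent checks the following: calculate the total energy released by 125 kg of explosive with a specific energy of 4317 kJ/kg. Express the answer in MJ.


539.625 MJ

Energy = mass * specific_energy / 1000
= 125 * 4317 / 1000
= 539625 / 1000
= 539.625 MJ


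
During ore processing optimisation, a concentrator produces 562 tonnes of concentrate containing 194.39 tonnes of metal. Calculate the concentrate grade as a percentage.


Grade = (metal in concentrate / concentrate mass) * 100
= (194.39 / 562) * 100
= 0.3458896797 * 100
= 34.589%

34.589%


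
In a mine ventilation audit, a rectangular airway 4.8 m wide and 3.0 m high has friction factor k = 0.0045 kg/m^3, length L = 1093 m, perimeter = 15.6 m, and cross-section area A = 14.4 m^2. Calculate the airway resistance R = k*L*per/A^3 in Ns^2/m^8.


Compute the numerator:
k * L * per = 0.0045 * 1093 * 15.6
= 76.7286
Compute the denominator:
A^3 = 14.4^3 = 2985.984
Resistance:
R = 76.7286 / 2985.984
= 0.0257 Ns^2/m^8

0.0257 Ns^2/m^8


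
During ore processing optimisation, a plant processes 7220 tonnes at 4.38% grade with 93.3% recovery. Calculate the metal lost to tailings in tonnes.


Total metal in feed:
= 7220 * 4.38 / 100 = 316.236 tonnes
Metal recovered:
= 316.236 * 93.3 / 100 = 295.048188 tonnes
Metal lost to tailings:
= 316.236 - 295.048188
= 21.1878 tonnes

21.1878 tonnes


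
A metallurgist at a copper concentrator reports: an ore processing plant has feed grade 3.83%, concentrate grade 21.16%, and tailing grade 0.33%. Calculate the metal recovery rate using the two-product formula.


Using the two-product formula:
R = 100 * c * (f - t) / (f * (c - t))
Numerator = 100 * 21.16 * (3.83 - 0.33)
= 100 * 21.16 * 3.5
= 7406.0
Denominator = 3.83 * (21.16 - 0.33)
= 3.83 * 20.83
= 79.7789
R = 7406.0 / 79.7789
= 92.8316%

92.8316%


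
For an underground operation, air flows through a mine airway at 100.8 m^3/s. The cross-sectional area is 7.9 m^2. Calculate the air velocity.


12.7595 m/s

Velocity = flow rate / cross-sectional area
= 100.8 / 7.9
= 12.7595 m/s


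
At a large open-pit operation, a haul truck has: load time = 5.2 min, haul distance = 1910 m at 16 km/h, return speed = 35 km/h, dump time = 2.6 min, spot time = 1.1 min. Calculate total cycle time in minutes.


19.3368 min

Convert haul speed to m/min: 16 * 1000/60 = 266.6666667 m/min
Haul time = 1910 / 266.6666667 = 7.1625 min
Convert return speed to m/min: 35 * 1000/60 = 583.3333333 m/min
Return time = 1910 / 583.3333333 = 3.274285714 min
Total cycle time:
= 5.2 + 7.1625 + 2.6 + 3.274285714 + 1.1
= 19.3368 min


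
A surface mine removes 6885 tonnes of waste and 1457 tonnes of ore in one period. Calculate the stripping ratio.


4.7255

Stripping ratio = waste tonnage / ore tonnage
= 6885 / 1457
= 4.7255


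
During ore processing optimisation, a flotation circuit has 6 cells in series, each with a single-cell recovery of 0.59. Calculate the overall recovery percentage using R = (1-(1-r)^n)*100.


99.525%

Complement of single-cell recovery:
1 - r = 1 - 0.59 = 0.41
Raise to power n:
(1 - r)^6 = 0.41^6 = 0.004750104241
Overall recovery:
R = (1 - 0.004750104241) * 100
= 99.525%


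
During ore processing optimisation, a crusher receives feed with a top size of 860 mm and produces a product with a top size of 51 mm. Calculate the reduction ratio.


16.8627

Reduction ratio = feed size / product size
= 860 / 51
= 16.8627


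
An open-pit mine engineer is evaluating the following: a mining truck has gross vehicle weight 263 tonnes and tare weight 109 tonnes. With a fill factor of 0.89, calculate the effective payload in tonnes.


137.06 tonnes

Maximum payload = gross - tare
= 263 - 109 = 154 tonnes
Effective payload = max payload * fill factor
= 154 * 0.89
= 137.06 tonnes


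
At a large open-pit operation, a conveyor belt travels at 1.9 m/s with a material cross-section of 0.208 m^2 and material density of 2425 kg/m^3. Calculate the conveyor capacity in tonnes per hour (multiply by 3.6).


Volumetric flow = speed * area
= 1.9 * 0.208 = 0.3952 m^3/s
Mass flow = volumetric * density
= 0.3952 * 2425 = 958.36 kg/s
Convert to t/h: multiply by 3.6
Capacity = 958.36 * 3.6
= 3450.096 t/h

3450.096 t/h


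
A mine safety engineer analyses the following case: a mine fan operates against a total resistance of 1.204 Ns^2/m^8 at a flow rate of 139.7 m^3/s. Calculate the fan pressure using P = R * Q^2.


23497.3724 Pa

Compute Q^2:
Q^2 = 139.7^2 = 19516.09
Compute pressure:
P = R * Q^2 = 1.204 * 19516.09
= 23497.3724 Pa


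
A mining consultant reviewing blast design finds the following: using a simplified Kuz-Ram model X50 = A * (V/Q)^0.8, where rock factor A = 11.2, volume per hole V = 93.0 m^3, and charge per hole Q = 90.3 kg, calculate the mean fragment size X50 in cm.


Compute V/Q:
V/Q = 93.0 / 90.3 = 1.029900332
Raise to the power 0.8:
(V/Q)^0.8 = 1.029900332^0.8 = 1.023849585
Multiply by A:
X50 = 11.2 * 1.023849585
= 11.4671 cm

11.4671 cm


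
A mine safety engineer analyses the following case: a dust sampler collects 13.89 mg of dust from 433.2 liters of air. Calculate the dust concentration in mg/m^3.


32.0637 mg/m^3

Convert liters to m^3: 1 m^3 = 1000 L
Concentration = mass / volume * 1000
= 13.89 / 433.2 * 1000
= 0.03206371191 * 1000
= 32.0637 mg/m^3


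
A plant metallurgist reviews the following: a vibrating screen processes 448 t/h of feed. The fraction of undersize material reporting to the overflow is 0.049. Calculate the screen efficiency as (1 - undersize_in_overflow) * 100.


95.1%

Screen efficiency = (1 - fraction of undersize in overflow) * 100
= (1 - 0.049) * 100
= 0.951 * 100
= 95.1%


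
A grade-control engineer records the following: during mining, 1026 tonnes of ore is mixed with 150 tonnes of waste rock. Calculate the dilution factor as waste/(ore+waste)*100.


Total material = ore + waste
= 1026 + 150 = 1176 tonnes
Dilution = waste / total * 100
= 150 / 1176 * 100
= 0.1275510204 * 100
= 12.7551%

12.7551%


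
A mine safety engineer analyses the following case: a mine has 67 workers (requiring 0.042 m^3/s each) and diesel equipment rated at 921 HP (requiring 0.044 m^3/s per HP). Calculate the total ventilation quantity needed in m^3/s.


Airflow for workers:
Q_people = 67 * 0.042 = 2.814 m^3/s
Airflow for diesel equipment:
Q_diesel = 921 * 0.044 = 40.524 m^3/s
Total ventilation:
Q_total = 2.814 + 40.524
= 43.338 m^3/s

43.338 m^3/s


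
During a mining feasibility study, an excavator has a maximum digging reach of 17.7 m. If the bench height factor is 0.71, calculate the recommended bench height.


Bench height = reach * factor
= 17.7 * 0.71
= 12.567 m

12.567 m


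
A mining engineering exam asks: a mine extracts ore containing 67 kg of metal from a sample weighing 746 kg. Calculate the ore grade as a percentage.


Ore grade = (metal mass / ore mass) * 100
= (67 / 746) * 100
= 0.08981233244 * 100
= 8.9812%

8.9812%


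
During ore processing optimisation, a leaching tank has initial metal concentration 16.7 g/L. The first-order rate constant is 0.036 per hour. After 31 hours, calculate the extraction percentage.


Compute the exponent:
-k * t = -0.036 * 31 = -1.116
Remaining concentration:
C = 16.7 * exp(-1.116)
= 16.7 * 0.3275875275
= 5.47071171 g/L
Extracted = 16.7 - 5.47071171 = 11.22928829 g/L
Extraction % = 11.22928829 / 16.7 * 100
= 67.2412%

67.2412%


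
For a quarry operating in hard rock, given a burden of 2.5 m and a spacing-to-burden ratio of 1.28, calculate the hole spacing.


Spacing = burden * ratio
= 2.5 * 1.28
= 3.2 m

3.2 m


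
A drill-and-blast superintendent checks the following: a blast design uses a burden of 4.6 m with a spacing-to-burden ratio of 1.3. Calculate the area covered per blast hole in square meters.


27.508 m^2

First, find the spacing:
Spacing = burden * ratio = 4.6 * 1.3
= 5.98 m
Then, calculate the area:
Area = burden * spacing = 4.6 * 5.98
= 27.508 m^2


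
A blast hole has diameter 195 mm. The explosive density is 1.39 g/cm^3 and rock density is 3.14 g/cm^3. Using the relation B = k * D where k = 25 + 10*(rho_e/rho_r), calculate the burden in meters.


First, compute k:
rho_e / rho_r = 1.39 / 3.14 = 0.4426751592
k = 25 + 10 * 0.4426751592 = 29.42675159
Then, compute burden:
B = k * D / 1000 = 29.42675159 * 195 / 1000
= 5738.216561 / 1000
= 5.7382 m

5.7382 m


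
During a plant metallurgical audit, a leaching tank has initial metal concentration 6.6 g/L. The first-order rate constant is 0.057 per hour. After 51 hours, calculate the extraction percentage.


Compute the exponent:
-k * t = -0.057 * 51 = -2.907
Remaining concentration:
C = 6.6 * exp(-2.907)
= 6.6 * 0.05463940244
= 0.3606200561 g/L
Extracted = 6.6 - 0.3606200561 = 6.239379944 g/L
Extraction % = 6.239379944 / 6.6 * 100
= 94.5361%

94.5361%


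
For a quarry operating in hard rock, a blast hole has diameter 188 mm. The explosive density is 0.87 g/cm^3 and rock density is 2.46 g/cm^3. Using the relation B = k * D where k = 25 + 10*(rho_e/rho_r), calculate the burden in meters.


5.3649 m

First, compute k:
rho_e / rho_r = 0.87 / 2.46 = 0.3536585366
k = 25 + 10 * 0.3536585366 = 28.53658537
Then, compute burden:
B = k * D / 1000 = 28.53658537 * 188 / 1000
= 5364.878049 / 1000
= 5.3649 m


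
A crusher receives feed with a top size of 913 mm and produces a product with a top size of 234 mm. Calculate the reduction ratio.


Reduction ratio = feed size / product size
= 913 / 234
= 3.9017

3.9017


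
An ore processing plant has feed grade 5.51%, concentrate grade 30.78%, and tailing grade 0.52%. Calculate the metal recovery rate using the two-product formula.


Using the two-product formula:
R = 100 * c * (f - t) / (f * (c - t))
Numerator = 100 * 30.78 * (5.51 - 0.52)
= 100 * 30.78 * 4.99
= 15359.22
Denominator = 5.51 * (30.78 - 0.52)
= 5.51 * 30.26
= 166.7326
R = 15359.22 / 166.7326
= 92.1189%

92.1189%


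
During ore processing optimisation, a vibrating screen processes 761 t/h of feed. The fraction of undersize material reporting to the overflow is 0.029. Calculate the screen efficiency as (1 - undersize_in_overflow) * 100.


Screen efficiency = (1 - fraction of undersize in overflow) * 100
= (1 - 0.029) * 100
= 0.971 * 100
= 97.1%

97.1%


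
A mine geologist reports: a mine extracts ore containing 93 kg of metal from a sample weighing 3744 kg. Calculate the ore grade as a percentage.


Ore grade = (metal mass / ore mass) * 100
= (93 / 3744) * 100
= 0.02483974359 * 100
= 2.484%

2.484%


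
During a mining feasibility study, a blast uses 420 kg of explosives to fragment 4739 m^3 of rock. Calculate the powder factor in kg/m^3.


Powder factor = explosive mass / rock volume
= 420 / 4739
= 0.0886 kg/m^3

0.0886 kg/m^3


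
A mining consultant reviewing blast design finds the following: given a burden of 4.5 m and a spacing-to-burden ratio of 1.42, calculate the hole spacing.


6.39 m

Spacing = burden * ratio
= 4.5 * 1.42
= 6.39 m


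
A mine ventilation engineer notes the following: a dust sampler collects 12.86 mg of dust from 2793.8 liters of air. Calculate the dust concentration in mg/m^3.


4.603 mg/m^3

Convert liters to m^3: 1 m^3 = 1000 L
Concentration = mass / volume * 1000
= 12.86 / 2793.8 * 1000
= 0.00460304961 * 1000
= 4.603 mg/m^3


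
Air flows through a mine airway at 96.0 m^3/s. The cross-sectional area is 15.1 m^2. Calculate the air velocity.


6.3576 m/s

Velocity = flow rate / cross-sectional area
= 96.0 / 15.1
= 6.3576 m/s


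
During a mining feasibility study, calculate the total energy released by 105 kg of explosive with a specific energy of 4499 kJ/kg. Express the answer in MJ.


Energy = mass * specific_energy / 1000
= 105 * 4499 / 1000
= 472395 / 1000
= 472.395 MJ

472.395 MJ


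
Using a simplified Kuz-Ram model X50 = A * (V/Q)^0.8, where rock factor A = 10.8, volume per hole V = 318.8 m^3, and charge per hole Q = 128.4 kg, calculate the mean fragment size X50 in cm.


Compute V/Q:
V/Q = 318.8 / 128.4 = 2.482866044
Raise to the power 0.8:
(V/Q)^0.8 = 2.482866044^0.8 = 2.069963231
Multiply by A:
X50 = 10.8 * 2.069963231
= 22.3556 cm

22.3556 cm


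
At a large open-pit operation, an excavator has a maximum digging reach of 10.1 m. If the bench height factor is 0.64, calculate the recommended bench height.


6.464 m

Bench height = reach * factor
= 10.1 * 0.64
= 6.464 m


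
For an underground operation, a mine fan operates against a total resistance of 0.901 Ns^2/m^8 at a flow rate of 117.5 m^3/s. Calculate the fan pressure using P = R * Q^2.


Compute Q^2:
Q^2 = 117.5^2 = 13806.25
Compute pressure:
P = R * Q^2 = 0.901 * 13806.25
= 12439.4313 Pa

12439.4313 Pa


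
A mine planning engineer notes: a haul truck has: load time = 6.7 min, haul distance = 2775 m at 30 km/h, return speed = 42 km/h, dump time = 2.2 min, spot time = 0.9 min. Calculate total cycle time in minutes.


19.3143 min

Convert haul speed to m/min: 30 * 1000/60 = 500 m/min
Haul time = 2775 / 500 = 5.55 min
Convert return speed to m/min: 42 * 1000/60 = 700 m/min
Return time = 2775 / 700 = 3.964285714 min
Total cycle time:
= 6.7 + 5.55 + 2.2 + 3.964285714 + 0.9
= 19.3143 min


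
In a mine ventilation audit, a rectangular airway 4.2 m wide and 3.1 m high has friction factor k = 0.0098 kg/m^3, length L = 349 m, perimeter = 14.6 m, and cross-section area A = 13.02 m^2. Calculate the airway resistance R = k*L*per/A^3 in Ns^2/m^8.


Compute the numerator:
k * L * per = 0.0098 * 349 * 14.6
= 49.93492
Compute the denominator:
A^3 = 13.02^3 = 2207.155608
Resistance:
R = 49.93492 / 2207.155608
= 0.0226 Ns^2/m^8

0.0226 Ns^2/m^8


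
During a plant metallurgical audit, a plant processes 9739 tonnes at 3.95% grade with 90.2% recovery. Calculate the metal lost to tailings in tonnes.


Total metal in feed:
= 9739 * 3.95 / 100 = 384.6905 tonnes
Metal recovered:
= 384.6905 * 90.2 / 100 = 346.990831 tonnes
Metal lost to tailings:
= 384.6905 - 346.990831
= 37.6997 tonnes

37.6997 tonnes


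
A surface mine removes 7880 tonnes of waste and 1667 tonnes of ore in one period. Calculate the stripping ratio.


4.7271

Stripping ratio = waste tonnage / ore tonnage
= 7880 / 1667
= 4.7271


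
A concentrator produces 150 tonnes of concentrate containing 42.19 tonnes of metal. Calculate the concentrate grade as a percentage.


Grade = (metal in concentrate / concentrate mass) * 100
= (42.19 / 150) * 100
= 0.2812666667 * 100
= 28.1267%

28.1267%


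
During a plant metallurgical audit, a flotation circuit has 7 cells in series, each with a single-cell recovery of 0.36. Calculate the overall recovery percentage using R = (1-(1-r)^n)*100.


Complement of single-cell recovery:
1 - r = 1 - 0.36 = 0.64
Raise to power n:
(1 - r)^7 = 0.64^7 = 0.04398046511
Overall recovery:
R = (1 - 0.04398046511) * 100
= 95.602%

95.602%


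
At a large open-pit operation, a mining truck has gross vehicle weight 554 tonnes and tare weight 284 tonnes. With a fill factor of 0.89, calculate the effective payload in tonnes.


Maximum payload = gross - tare
= 554 - 284 = 270 tonnes
Effective payload = max payload * fill factor
= 270 * 0.89
= 240.3 tonnes

240.3 tonnes


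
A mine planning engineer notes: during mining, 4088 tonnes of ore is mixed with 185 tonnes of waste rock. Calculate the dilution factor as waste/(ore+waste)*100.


Total material = ore + waste
= 4088 + 185 = 4273 tonnes
Dilution = waste / total * 100
= 185 / 4273 * 100
= 0.04329510882 * 100
= 4.3295%

4.3295%


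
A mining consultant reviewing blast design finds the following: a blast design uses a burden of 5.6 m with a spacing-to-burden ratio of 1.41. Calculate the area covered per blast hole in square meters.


44.2176 m^2

First, find the spacing:
Spacing = burden * ratio = 5.6 * 1.41
= 7.896 m
Then, calculate the area:
Area = burden * spacing = 5.6 * 7.896
= 44.2176 m^2


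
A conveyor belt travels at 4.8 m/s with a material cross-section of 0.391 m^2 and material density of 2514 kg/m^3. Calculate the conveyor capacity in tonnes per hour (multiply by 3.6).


Volumetric flow = speed * area
= 4.8 * 0.391 = 1.8768 m^3/s
Mass flow = volumetric * density
= 1.8768 * 2514 = 4718.2752 kg/s
Convert to t/h: multiply by 3.6
Capacity = 4718.2752 * 3.6
= 16985.7907 t/h

16985.7907 t/h


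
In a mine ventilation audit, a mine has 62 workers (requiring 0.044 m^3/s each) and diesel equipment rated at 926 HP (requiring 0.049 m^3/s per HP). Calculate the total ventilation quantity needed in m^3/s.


Airflow for workers:
Q_people = 62 * 0.044 = 2.728 m^3/s
Airflow for diesel equipment:
Q_diesel = 926 * 0.049 = 45.374 m^3/s
Total ventilation:
Q_total = 2.728 + 45.374
= 48.102 m^3/s

48.102 m^3/s


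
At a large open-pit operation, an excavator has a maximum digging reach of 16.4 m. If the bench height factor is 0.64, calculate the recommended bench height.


10.496 m

Bench height = reach * factor
= 16.4 * 0.64
= 10.496 m


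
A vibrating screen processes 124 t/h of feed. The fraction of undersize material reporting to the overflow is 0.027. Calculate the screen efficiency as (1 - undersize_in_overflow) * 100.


97.3%

Screen efficiency = (1 - fraction of undersize in overflow) * 100
= (1 - 0.027) * 100
= 0.973 * 100
= 97.3%


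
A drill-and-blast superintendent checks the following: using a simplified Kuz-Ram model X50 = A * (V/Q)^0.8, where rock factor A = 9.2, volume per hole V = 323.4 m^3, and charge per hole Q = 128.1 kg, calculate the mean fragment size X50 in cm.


19.2993 cm

Compute V/Q:
V/Q = 323.4 / 128.1 = 2.524590164
Raise to the power 0.8:
(V/Q)^0.8 = 2.524590164^0.8 = 2.097745068
Multiply by A:
X50 = 9.2 * 2.097745068
= 19.2993 cm


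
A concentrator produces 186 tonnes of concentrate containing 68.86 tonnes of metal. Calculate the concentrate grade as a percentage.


37.0215%

Grade = (metal in concentrate / concentrate mass) * 100
= (68.86 / 186) * 100
= 0.3702150538 * 100
= 37.0215%


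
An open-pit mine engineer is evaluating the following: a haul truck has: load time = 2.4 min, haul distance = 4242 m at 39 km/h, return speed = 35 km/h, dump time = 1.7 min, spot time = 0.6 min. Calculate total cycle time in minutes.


Convert haul speed to m/min: 39 * 1000/60 = 650 m/min
Haul time = 4242 / 650 = 6.526153846 min
Convert return speed to m/min: 35 * 1000/60 = 583.3333333 m/min
Return time = 4242 / 583.3333333 = 7.272 min
Total cycle time:
= 2.4 + 6.526153846 + 1.7 + 7.272 + 0.6
= 18.4982 min

18.4982 min


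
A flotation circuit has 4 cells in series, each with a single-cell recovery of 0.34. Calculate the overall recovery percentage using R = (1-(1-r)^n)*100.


81.0253%

Complement of single-cell recovery:
1 - r = 1 - 0.34 = 0.66
Raise to power n:
(1 - r)^4 = 0.66^4 = 0.18974736
Overall recovery:
R = (1 - 0.18974736) * 100
= 81.0253%


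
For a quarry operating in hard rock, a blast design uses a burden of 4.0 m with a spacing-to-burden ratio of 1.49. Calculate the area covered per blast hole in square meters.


23.84 m^2

First, find the spacing:
Spacing = burden * ratio = 4.0 * 1.49
= 5.96 m
Then, calculate the area:
Area = burden * spacing = 4.0 * 5.96
= 23.84 m^2


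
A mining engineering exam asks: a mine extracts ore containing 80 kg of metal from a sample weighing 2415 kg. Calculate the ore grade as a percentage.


3.3126%

Ore grade = (metal mass / ore mass) * 100
= (80 / 2415) * 100
= 0.033126294 * 100
= 3.3126%


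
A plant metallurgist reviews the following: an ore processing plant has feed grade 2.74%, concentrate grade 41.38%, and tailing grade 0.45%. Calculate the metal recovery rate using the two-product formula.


Using the two-product formula:
R = 100 * c * (f - t) / (f * (c - t))
Numerator = 100 * 41.38 * (2.74 - 0.45)
= 100 * 41.38 * 2.29
= 9476.02
Denominator = 2.74 * (41.38 - 0.45)
= 2.74 * 40.93
= 112.1482
R = 9476.02 / 112.1482
= 84.4955%

84.4955%


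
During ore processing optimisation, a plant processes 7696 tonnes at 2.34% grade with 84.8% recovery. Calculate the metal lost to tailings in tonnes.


Total metal in feed:
= 7696 * 2.34 / 100 = 180.0864 tonnes
Metal recovered:
= 180.0864 * 84.8 / 100 = 152.7132672 tonnes
Metal lost to tailings:
= 180.0864 - 152.7132672
= 27.3731 tonnes

27.3731 tonnes


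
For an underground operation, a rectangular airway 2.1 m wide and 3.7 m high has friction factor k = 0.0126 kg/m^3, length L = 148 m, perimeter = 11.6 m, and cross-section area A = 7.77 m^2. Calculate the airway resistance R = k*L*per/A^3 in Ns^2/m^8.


Compute the numerator:
k * L * per = 0.0126 * 148 * 11.6
= 21.63168
Compute the denominator:
A^3 = 7.77^3 = 469.097433
Resistance:
R = 21.63168 / 469.097433
= 0.0461 Ns^2/m^8

0.0461 Ns^2/m^8


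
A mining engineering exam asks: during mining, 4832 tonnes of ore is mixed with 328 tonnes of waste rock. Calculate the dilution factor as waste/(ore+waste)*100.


Total material = ore + waste
= 4832 + 328 = 5160 tonnes
Dilution = waste / total * 100
= 328 / 5160 * 100
= 0.06356589147 * 100
= 6.3566%

6.3566%


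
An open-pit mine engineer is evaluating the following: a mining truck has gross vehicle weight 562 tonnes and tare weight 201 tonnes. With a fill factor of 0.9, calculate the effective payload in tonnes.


324.9 tonnes

Maximum payload = gross - tare
= 562 - 201 = 361 tonnes
Effective payload = max payload * fill factor
= 361 * 0.9
= 324.9 tonnes


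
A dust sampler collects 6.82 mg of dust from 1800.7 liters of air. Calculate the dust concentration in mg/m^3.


3.7874 mg/m^3

Convert liters to m^3: 1 m^3 = 1000 L
Concentration = mass / volume * 1000
= 6.82 / 1800.7 * 1000
= 0.003787416005 * 1000
= 3.7874 mg/m^3


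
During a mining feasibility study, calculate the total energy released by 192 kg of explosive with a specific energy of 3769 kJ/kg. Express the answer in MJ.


723.648 MJ

Energy = mass * specific_energy / 1000
= 192 * 3769 / 1000
= 723648 / 1000
= 723.648 MJ


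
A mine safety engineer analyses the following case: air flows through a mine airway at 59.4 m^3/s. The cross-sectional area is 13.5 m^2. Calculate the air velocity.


4.4 m/s

Velocity = flow rate / cross-sectional area
= 59.4 / 13.5
= 4.4 m/s


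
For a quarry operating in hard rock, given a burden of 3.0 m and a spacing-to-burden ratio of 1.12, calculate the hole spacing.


Spacing = burden * ratio
= 3.0 * 1.12
= 3.36 m

3.36 m


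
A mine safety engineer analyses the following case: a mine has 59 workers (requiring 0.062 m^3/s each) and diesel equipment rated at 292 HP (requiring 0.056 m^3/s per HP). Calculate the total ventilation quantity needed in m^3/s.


20.01 m^3/s

Airflow for workers:
Q_people = 59 * 0.062 = 3.658 m^3/s
Airflow for diesel equipment:
Q_diesel = 292 * 0.056 = 16.352 m^3/s
Total ventilation:
Q_total = 3.658 + 16.352
= 20.01 m^3/s


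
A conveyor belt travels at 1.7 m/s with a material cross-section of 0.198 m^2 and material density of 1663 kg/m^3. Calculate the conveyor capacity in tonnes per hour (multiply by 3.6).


Volumetric flow = speed * area
= 1.7 * 0.198 = 0.3366 m^3/s
Mass flow = volumetric * density
= 0.3366 * 1663 = 559.7658 kg/s
Convert to t/h: multiply by 3.6
Capacity = 559.7658 * 3.6
= 2015.1569 t/h

2015.1569 t/h


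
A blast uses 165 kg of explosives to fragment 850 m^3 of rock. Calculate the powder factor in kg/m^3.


Powder factor = explosive mass / rock volume
= 165 / 850
= 0.1941 kg/m^3

0.1941 kg/m^3


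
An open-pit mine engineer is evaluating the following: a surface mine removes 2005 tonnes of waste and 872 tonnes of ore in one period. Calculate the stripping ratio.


2.2993

Stripping ratio = waste tonnage / ore tonnage
= 2005 / 872
= 2.2993


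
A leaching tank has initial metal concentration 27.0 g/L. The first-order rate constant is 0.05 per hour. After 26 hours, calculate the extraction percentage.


Compute the exponent:
-k * t = -0.05 * 26 = -1.3
Remaining concentration:
C = 27.0 * exp(-1.3)
= 27.0 * 0.272531793
= 7.358358412 g/L
Extracted = 27.0 - 7.358358412 = 19.64164159 g/L
Extraction % = 19.64164159 / 27.0 * 100
= 72.7468%

72.7468%


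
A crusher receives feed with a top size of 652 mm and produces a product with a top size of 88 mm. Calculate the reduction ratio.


Reduction ratio = feed size / product size
= 652 / 88
= 7.4091

7.4091


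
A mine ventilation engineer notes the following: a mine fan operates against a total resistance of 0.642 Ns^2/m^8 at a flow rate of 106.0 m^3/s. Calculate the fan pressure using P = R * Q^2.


7213.512 Pa

Compute Q^2:
Q^2 = 106.0^2 = 11236.0
Compute pressure:
P = R * Q^2 = 0.642 * 11236.0
= 7213.512 Pa


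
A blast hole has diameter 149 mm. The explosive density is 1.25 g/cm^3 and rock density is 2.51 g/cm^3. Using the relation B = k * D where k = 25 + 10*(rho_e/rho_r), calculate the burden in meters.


4.467 m

First, compute k:
rho_e / rho_r = 1.25 / 2.51 = 0.4980079681
k = 25 + 10 * 0.4980079681 = 29.98007968
Then, compute burden:
B = k * D / 1000 = 29.98007968 * 149 / 1000
= 4467.031873 / 1000
= 4.467 m


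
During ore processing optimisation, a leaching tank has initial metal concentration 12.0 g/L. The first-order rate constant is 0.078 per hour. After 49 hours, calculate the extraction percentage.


97.8116%

Compute the exponent:
-k * t = -0.078 * 49 = -3.822
Remaining concentration:
C = 12.0 * exp(-3.822)
= 12.0 * 0.02188398912
= 0.2626078694 g/L
Extracted = 12.0 - 0.2626078694 = 11.73739213 g/L
Extraction % = 11.73739213 / 12.0 * 100
= 97.8116%


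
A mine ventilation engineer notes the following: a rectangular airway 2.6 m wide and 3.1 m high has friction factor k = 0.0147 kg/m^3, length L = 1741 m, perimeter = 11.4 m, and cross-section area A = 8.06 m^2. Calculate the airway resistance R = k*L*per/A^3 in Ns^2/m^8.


0.5572 Ns^2/m^8

Compute the numerator:
k * L * per = 0.0147 * 1741 * 11.4
= 291.75678
Compute the denominator:
A^3 = 8.06^3 = 523.606616
Resistance:
R = 291.75678 / 523.606616
= 0.5572 Ns^2/m^8


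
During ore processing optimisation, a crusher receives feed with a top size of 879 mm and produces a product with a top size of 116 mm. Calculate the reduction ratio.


7.5776

Reduction ratio = feed size / product size
= 879 / 116
= 7.5776


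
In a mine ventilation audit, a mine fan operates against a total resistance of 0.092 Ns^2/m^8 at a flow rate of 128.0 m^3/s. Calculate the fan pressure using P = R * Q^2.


Compute Q^2:
Q^2 = 128.0^2 = 16384.0
Compute pressure:
P = R * Q^2 = 0.092 * 16384.0
= 1507.328 Pa

1507.328 Pa


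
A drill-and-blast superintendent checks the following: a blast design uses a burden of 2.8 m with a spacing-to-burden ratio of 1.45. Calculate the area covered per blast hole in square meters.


11.368 m^2

First, find the spacing:
Spacing = burden * ratio = 2.8 * 1.45
= 4.06 m
Then, calculate the area:
Area = burden * spacing = 2.8 * 4.06
= 11.368 m^2


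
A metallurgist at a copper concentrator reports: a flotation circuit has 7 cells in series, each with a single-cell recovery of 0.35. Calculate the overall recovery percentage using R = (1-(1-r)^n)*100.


95.0978%

Complement of single-cell recovery:
1 - r = 1 - 0.35 = 0.65
Raise to power n:
(1 - r)^7 = 0.65^7 = 0.04902227891
Overall recovery:
R = (1 - 0.04902227891) * 100
= 95.0978%
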